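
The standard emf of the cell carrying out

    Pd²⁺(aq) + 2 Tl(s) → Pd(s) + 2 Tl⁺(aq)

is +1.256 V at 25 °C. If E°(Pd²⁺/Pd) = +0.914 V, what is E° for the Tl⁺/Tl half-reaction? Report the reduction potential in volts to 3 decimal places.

In the reaction as written the Pd²⁺/Pd couple is reduced (cathode) and Tl⁺/Tl is oxidized (anode), so E°cell = E°(Pd²⁺/Pd) − E°(Tl⁺/Tl).
E°(Tl⁺/Tl) = E°(cathode) − E°cell = +0.914 − (+1.256) = −0.342 V.

−0.342 V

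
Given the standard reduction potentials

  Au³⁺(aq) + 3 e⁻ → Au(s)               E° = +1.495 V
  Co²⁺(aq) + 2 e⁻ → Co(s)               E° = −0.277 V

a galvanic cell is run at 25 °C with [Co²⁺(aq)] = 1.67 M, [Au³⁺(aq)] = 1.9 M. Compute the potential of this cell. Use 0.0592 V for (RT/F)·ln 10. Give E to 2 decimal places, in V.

+1.77 V

Since E°(Au³⁺/Au) > E°(Co²⁺/Co), Au³⁺/Au serves as the cathode.
E°cell = E°cat − E°an = +1.495 − (−0.277) = +1.772 V; n = 6.
Balancing gives 2 Au³⁺(aq) + 3 Co(s) → 2 Au(s) + 3 Co²⁺(aq); hence Q = [Co²⁺(aq)]^3 / [Au³⁺(aq)]^2 = 1.29 (log Q = 0.111).
E = E° − (0.0592/n)·log Q = +1.772 − (0.0592/6)(0.111) = +1.77 V.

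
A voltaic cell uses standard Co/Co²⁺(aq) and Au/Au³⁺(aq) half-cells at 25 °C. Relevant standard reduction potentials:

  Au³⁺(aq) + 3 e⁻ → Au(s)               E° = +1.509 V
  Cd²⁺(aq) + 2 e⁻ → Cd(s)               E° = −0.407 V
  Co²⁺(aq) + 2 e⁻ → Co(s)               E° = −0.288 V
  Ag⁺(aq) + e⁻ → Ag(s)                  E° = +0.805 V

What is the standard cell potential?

+1.797 V

The Au³⁺/Au couple has the higher E°, so Au ion is reduced (cathode) and Co is oxidized (anode).
E°cell = E°(cathode) − E°(anode) = +1.509 − (−0.288) = +1.797 V.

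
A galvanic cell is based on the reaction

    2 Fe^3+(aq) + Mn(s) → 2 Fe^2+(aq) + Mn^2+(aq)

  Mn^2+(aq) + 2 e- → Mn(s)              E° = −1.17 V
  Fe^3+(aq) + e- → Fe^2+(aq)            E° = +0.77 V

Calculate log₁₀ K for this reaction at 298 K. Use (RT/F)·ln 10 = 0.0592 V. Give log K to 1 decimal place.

The Fe³⁺/Fe²⁺ couple is reduced (cathode); E°cell = +0.77 − (−1.17) = +1.94 V with n = 2.
At equilibrium E = 0, so log K = nE°cell / 0.0592 = (2)(+1.94) / 0.0592 = 65.5.

log K = 65.5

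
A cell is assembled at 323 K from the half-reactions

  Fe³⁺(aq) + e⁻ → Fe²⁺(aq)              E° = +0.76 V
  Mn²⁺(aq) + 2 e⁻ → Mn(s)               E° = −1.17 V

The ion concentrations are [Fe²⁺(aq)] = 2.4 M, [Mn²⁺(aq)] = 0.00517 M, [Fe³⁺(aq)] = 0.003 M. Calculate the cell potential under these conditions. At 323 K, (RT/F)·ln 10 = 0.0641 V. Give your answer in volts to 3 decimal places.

Since E°(Fe³⁺/Fe²⁺) > E°(Mn²⁺/Mn), Fe³⁺/Fe²⁺ serves as the cathode.
E°cell = +0.76 − (−1.17) = +1.93 V, with n = 2 electrons transferred.
Balancing gives 2 Fe³⁺(aq) + Mn(s) → 2 Fe²⁺(aq) + Mn²⁺(aq); hence Q = ([Fe²⁺(aq)]^2·[Mn²⁺(aq)]) / [Fe³⁺(aq)]^2 = 3.31×10^3 (log Q = 3.520).
E = E° − (0.0641/n)·log Q = +1.93 − (0.0641/2)(3.520) = +1.817 V.

+1.817 V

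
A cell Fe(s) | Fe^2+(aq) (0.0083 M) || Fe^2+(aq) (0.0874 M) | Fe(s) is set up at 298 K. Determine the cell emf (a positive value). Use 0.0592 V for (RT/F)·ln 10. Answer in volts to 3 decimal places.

For a concentration cell E°cell = 0, since both electrodes use the same couple.
The compartment with the higher Fe^2+(aq) concentration (0.0874 M) acts as the cathode; ions are reduced there and produced at the dilute (0.0083 M) anode.
With n = 2, Ecell = −(0.0592/2)·log([dilute]/[conc]) = −(0.0592/2)·log(0.0083/0.0874) = +0.030 V.

0.030 V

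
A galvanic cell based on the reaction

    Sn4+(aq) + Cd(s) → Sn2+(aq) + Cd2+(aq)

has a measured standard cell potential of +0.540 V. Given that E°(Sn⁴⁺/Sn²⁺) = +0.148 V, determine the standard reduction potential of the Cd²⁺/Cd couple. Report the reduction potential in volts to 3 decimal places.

−0.392 V

In the reaction as written the Sn⁴⁺/Sn²⁺ couple is reduced (cathode) and Cd²⁺/Cd is oxidized (anode), so E°cell = E°(Sn⁴⁺/Sn²⁺) − E°(Cd²⁺/Cd).
E°(Cd²⁺/Cd) = E°(cathode) − E°cell = +0.148 − (+0.540) = −0.392 V.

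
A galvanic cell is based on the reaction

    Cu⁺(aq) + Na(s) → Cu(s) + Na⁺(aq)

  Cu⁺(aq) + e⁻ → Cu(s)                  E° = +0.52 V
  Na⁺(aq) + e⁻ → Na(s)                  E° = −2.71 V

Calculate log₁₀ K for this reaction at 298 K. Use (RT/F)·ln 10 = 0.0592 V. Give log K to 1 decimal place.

The Cu⁺/Cu couple is reduced (cathode); E°cell = +0.52 − (−2.71) = +3.23 V with n = 1.
At equilibrium E = 0, so log K = nE°cell / 0.0592 = (1)(+3.23) / 0.0592 = 54.6.

log K = 54.6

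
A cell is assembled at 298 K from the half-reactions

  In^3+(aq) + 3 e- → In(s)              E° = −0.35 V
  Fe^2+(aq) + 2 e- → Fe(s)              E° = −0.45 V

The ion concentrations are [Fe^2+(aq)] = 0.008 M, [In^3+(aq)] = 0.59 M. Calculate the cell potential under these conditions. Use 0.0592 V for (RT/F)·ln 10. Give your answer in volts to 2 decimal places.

In³⁺/In is reduced (cathode, E° = −0.35 V) and Fe²⁺/Fe is oxidized (anode).
The standard potential is −0.35 − (−0.45) = +0.10 V and the balanced reaction transfers n = 6 electrons.
Balancing gives 2 In^3+(aq) + 3 Fe(s) → 2 In(s) + 3 Fe^2+(aq); hence Q = [Fe^2+(aq)]^3 / [In^3+(aq)]^2 = 1.47×10^−6 (log Q = −5.832).
By the Nernst equation, E = +0.10 − (0.0592/6)·(−5.832) = +0.16 V.

+0.16 V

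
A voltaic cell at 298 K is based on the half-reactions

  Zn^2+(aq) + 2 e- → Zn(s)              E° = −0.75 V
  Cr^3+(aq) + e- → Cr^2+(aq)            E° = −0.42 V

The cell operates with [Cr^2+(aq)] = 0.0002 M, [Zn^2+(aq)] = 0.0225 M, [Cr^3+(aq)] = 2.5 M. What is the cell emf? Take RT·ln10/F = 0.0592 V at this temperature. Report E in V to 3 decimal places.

Cr³⁺/Cr²⁺ is reduced (cathode, E° = −0.42 V) and Zn²⁺/Zn is oxidized (anode).
E°cell = E°cat − E°an = −0.42 − (−0.75) = +0.33 V; n = 2.
Balancing gives 2 Cr^3+(aq) + Zn(s) → 2 Cr^2+(aq) + Zn^2+(aq); hence Q = ([Cr^2+(aq)]^2·[Zn^2+(aq)]) / [Cr^3+(aq)]^2 = 1.44×10^−10 (log Q = −9.842).
E = E° − (0.0592/n)·log Q = +0.33 − (0.0592/2)(−9.842) = +0.621 V.

+0.621 V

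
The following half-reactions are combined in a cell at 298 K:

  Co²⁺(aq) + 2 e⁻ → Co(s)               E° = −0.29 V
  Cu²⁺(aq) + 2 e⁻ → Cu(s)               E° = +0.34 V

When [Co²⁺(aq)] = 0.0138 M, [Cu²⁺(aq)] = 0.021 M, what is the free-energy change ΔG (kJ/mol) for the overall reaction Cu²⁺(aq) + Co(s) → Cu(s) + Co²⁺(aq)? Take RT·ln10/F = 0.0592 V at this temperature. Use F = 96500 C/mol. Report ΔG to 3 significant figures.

−123 kJ/mol

The standard cell potential is +0.34 − (−0.29) = +0.63 V, with n = 2 electrons in the balanced equation.
The reaction quotient is [Co²⁺(aq)] / [Cu²⁺(aq)] = 0.657; by Nernst, E = +0.63 − (0.0592/2)(−0.182) = +0.6354 V.
Finally ΔG = −nFE = −(2)(96500 C/mol)(+0.6354 V) = −123 kJ/mol.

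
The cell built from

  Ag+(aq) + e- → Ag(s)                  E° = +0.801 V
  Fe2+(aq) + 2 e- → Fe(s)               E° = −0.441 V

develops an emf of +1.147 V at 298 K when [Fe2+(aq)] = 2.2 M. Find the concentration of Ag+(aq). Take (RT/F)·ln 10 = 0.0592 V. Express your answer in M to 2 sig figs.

0.037 M

With Ag⁺/Ag at the cathode and Fe²⁺/Fe at the anode, E°cell = +0.801 − (−0.441) = +1.242 V (n = 2).
From the Nernst equation, log Q = n(E° − E)/0.0592 = 2·(+1.242 − (+1.147))/0.0592 = 3.209.
Balancing electrons gives 2 Ag+(aq) + Fe(s) → 2 Ag(s) + Fe2+(aq); thus Q = [Fe2+(aq)] / [Ag+(aq)]^2.
Substituting the known concentrations and solving, log [Ag+(aq)] = −1.433 and [Ag+(aq)] = 0.037 M.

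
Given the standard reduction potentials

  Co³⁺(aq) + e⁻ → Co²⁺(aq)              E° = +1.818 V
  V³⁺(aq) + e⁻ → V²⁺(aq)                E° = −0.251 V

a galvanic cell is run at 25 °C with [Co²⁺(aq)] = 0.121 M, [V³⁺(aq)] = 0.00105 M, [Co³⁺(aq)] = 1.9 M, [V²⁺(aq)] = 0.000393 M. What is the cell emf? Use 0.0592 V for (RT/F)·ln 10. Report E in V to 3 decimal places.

Since E°(Co³⁺/Co²⁺) > E°(V³⁺/V²⁺), Co³⁺/Co²⁺ serves as the cathode.
The standard potential is +1.818 − (−0.251) = +2.069 V and the balanced reaction transfers n = 1 electron.
For the overall reaction Co³⁺(aq) + V²⁺(aq) → Co²⁺(aq) + V³⁺(aq), Q = ([Co²⁺(aq)]·[V³⁺(aq)]) / ([Co³⁺(aq)]·[V²⁺(aq)]) = 0.17, giving log Q = −0.769.
By the Nernst equation, E = +2.069 − (0.0592/1)·(−0.769) = +2.115 V.

+2.115 V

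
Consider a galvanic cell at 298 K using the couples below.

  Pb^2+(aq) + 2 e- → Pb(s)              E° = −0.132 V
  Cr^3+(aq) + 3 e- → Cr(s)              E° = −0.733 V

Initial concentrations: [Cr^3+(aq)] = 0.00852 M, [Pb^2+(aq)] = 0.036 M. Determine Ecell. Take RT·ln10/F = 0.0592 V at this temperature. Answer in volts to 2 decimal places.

+0.60 V

Since E°(Pb²⁺/Pb) > E°(Cr³⁺/Cr), Pb²⁺/Pb serves as the cathode.
E°cell = −0.132 − (−0.733) = +0.601 V, with n = 6 electrons transferred.
Balancing gives 3 Pb^2+(aq) + 2 Cr(s) → 3 Pb(s) + 2 Cr^3+(aq); hence Q = [Cr^3+(aq)]^2 / [Pb^2+(aq)]^3 = 1.56 (log Q = 0.192).
E = E° − (0.0592/n)·log Q = +0.601 − (0.0592/6)(0.192) = +0.60 V.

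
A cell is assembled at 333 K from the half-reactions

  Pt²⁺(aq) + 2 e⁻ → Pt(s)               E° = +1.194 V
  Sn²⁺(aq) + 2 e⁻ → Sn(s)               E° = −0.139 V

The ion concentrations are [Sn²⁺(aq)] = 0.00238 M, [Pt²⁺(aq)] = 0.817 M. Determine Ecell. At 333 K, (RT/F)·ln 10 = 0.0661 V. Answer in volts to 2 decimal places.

+1.42 V

Pt²⁺/Pt is reduced (cathode, E° = +1.194 V) and Sn²⁺/Sn is oxidized (anode).
The standard potential is +1.194 − (−0.139) = +1.333 V and the balanced reaction transfers n = 2 electrons.
The balanced reaction is Pt²⁺(aq) + Sn(s) → Pt(s) + Sn²⁺(aq), so Q = [Sn²⁺(aq)] / [Pt²⁺(aq)] = 0.00291 and log Q = −2.536.
Applying E = E° − (RT ln10/nF)·log Q gives +1.333 − (0.0661/2)(−2.536) = +1.42 V.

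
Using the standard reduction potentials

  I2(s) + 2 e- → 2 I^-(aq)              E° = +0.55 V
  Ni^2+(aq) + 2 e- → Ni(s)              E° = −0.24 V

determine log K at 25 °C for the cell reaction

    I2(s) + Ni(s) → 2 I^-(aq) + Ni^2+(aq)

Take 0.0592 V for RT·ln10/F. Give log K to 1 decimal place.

The I₂/I⁻ couple is reduced (cathode); E°cell = +0.55 − (−0.24) = +0.79 V with n = 2.
At equilibrium E = 0, so log K = nE°cell / 0.0592 = (2)(+0.79) / 0.0592 = 26.7.

log K = 26.7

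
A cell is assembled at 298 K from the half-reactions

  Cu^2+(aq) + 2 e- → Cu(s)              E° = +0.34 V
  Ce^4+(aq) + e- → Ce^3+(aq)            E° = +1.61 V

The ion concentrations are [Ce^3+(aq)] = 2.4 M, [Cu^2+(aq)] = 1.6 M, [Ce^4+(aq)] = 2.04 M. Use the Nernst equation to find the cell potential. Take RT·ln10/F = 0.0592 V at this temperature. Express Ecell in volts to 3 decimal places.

+1.260 V

Since E°(Ce⁴⁺/Ce³⁺) > E°(Cu²⁺/Cu), Ce⁴⁺/Ce³⁺ serves as the cathode.
E°cell = E°cat − E°an = +1.61 − (+0.34) = +1.27 V; n = 2.
The balanced reaction is 2 Ce^4+(aq) + Cu(s) → 2 Ce^3+(aq) + Cu^2+(aq), so Q = ([Ce^3+(aq)]^2·[Cu^2+(aq)]) / [Ce^4+(aq)]^2 = 2.21 and log Q = 0.345.
E = E° − (0.0592/n)·log Q = +1.27 − (0.0592/2)(0.345) = +1.260 V.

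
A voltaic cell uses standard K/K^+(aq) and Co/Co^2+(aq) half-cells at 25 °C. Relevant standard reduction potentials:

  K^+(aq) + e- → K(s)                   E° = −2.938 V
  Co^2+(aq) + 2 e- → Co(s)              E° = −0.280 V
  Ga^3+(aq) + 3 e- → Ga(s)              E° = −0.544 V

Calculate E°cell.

The Co²⁺/Co couple has the higher E°, so Co ion is reduced (cathode) and K is oxidized (anode).
E°cell = E°(cathode) − E°(anode) = −0.280 − (−2.938) = +2.658 V.

+2.658 V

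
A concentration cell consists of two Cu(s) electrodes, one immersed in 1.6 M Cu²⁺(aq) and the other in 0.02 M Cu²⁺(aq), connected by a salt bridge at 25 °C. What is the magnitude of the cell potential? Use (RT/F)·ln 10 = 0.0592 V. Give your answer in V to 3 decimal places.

0.056 V

For a concentration cell E°cell = 0, since both electrodes use the same couple.
The compartment with the higher Cu²⁺(aq) concentration (1.6 M) acts as the cathode; ions are reduced there and produced at the dilute (0.02 M) anode.
With n = 2, Ecell = −(0.0592/2)·log([dilute]/[conc]) = −(0.0592/2)·log(0.02/1.6) = +0.056 V.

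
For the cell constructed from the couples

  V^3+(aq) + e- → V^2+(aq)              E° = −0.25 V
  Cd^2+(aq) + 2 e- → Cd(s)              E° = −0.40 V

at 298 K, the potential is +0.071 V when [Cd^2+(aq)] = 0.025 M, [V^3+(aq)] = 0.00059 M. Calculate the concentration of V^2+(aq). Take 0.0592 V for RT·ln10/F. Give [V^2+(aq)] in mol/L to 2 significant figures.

With V³⁺/V²⁺ at the cathode and Cd²⁺/Cd at the anode, E°cell = −0.25 − (−0.40) = +0.15 V (n = 2).
Since E = E° − (0.0592/n)·log Q, log Q = n(E° − E)/0.0592 = 2.669.
The balanced reaction is 2 V^3+(aq) + Cd(s) → 2 V^2+(aq) + Cd^2+(aq), so Q = ([V^2+(aq)]^2·[Cd^2+(aq)]) / [V^3+(aq)]^2.
Substituting the known concentrations and solving, log [V^2+(aq)] = −1.094 and [V^2+(aq)] = 0.081 M.

0.081 M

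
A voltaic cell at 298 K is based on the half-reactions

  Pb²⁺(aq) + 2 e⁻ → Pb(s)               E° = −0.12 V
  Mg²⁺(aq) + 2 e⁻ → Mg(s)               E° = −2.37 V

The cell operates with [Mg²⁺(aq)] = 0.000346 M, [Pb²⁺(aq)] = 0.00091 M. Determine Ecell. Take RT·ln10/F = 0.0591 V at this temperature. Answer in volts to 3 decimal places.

Pb²⁺/Pb is reduced (cathode, E° = −0.12 V) and Mg²⁺/Mg is oxidized (anode).
E°cell = −0.12 − (−2.37) = +2.25 V, with n = 2 electrons transferred.
For the overall reaction Pb²⁺(aq) + Mg(s) → Pb(s) + Mg²⁺(aq), Q = [Mg²⁺(aq)] / [Pb²⁺(aq)] = 0.38, giving log Q = −0.420.
By the Nernst equation, E = +2.25 − (0.0591/2)·(−0.420) = +2.262 V.

+2.262 V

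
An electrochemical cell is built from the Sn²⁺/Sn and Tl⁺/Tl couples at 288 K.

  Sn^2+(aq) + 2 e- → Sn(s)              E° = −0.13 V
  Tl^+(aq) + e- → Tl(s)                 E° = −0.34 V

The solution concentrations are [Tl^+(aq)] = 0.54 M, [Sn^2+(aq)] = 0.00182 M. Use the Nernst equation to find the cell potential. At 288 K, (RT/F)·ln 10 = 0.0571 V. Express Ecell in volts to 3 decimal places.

+0.147 V

The Sn²⁺/Sn couple has the more positive E°, so it is the cathode; Tl⁺/Tl is the anode.
The standard potential is −0.13 − (−0.34) = +0.21 V and the balanced reaction transfers n = 2 electrons.
Balancing gives Sn^2+(aq) + 2 Tl(s) → Sn(s) + 2 Tl^+(aq); hence Q = [Tl^+(aq)]^2 / [Sn^2+(aq)] = 160 (log Q = 2.205).
E = E° − (0.0571/n)·log Q = +0.21 − (0.0571/2)(2.205) = +0.147 V.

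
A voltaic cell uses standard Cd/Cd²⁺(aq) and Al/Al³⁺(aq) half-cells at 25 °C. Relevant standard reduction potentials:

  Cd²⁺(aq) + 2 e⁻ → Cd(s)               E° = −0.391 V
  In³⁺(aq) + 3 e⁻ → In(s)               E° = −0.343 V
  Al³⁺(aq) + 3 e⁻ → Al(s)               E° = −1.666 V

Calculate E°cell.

Of the two couples in this cell, the one with the more positive reduction potential is reduced at the cathode: here that is Cd²⁺/Cd (−0.391 V); Al³⁺/Al (−1.666 V) is the anode.
E°cell = E°(cathode) − E°(anode) = −0.391 − (−1.666) = +1.275 V.

+1.275 V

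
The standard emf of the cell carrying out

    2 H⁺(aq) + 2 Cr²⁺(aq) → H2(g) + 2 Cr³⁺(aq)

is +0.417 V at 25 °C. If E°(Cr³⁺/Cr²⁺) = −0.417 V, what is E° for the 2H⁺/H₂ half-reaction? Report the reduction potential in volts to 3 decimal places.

+0.000 V

In the reaction as written the 2H⁺/H₂ couple is reduced (cathode) and Cr³⁺/Cr²⁺ is oxidized (anode), so E°cell = E°(2H⁺/H₂) − E°(Cr³⁺/Cr²⁺).
E°(2H⁺/H₂) = E°cell + E°(anode) = +0.417 + (−0.417) = +0.000 V.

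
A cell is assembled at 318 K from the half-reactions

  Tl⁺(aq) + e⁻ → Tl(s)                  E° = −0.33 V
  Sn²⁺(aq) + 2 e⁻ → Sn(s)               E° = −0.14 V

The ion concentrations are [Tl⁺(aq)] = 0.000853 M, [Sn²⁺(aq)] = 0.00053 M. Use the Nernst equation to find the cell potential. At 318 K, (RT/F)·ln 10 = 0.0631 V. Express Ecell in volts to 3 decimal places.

+0.280 V

Sn²⁺/Sn is reduced (cathode, E° = −0.14 V) and Tl⁺/Tl is oxidized (anode).
E°cell = −0.14 − (−0.33) = +0.19 V, with n = 2 electrons transferred.
For the overall reaction Sn²⁺(aq) + 2 Tl(s) → Sn(s) + 2 Tl⁺(aq), Q = [Tl⁺(aq)]^2 / [Sn²⁺(aq)] = 0.00137, giving log Q = −2.862.
By the Nernst equation, E = +0.19 − (0.0631/2)·(−2.862) = +0.280 V.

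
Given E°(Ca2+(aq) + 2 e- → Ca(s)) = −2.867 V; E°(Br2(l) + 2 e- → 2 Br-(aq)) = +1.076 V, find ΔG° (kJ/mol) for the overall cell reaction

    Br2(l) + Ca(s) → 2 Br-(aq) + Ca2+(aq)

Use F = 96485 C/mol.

−761 kJ/mol

In the reaction as written Br2(l) is reduced, so the Br₂/Br⁻ couple is the cathode and Ca²⁺/Ca is the anode.
E°cell = +1.076 − (−2.867) = +3.943 V; balancing electrons gives n = 2.
ΔG° = −nFE°cell = −(2)(96485)(+3.943) J/mol = −761 kJ/mol.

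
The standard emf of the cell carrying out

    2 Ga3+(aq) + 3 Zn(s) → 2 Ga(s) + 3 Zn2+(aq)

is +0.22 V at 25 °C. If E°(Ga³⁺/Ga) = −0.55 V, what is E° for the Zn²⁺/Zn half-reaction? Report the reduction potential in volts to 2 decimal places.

In the reaction as written the Ga³⁺/Ga couple is reduced (cathode) and Zn²⁺/Zn is oxidized (anode), so E°cell = E°(Ga³⁺/Ga) − E°(Zn²⁺/Zn).
E°(Zn²⁺/Zn) = E°(cathode) − E°cell = −0.55 − (+0.22) = −0.77 V.

−0.77 V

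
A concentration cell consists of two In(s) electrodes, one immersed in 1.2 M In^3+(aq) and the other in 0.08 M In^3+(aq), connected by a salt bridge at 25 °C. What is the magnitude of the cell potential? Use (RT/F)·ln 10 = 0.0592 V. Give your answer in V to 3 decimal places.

0.023 V

For a concentration cell E°cell = 0, since both electrodes use the same couple.
The compartment with the higher In^3+(aq) concentration (1.2 M) acts as the cathode; ions are reduced there and produced at the dilute (0.08 M) anode.
With n = 3, Ecell = −(0.0592/3)·log([dilute]/[conc]) = −(0.0592/3)·log(0.08/1.2) = +0.023 V.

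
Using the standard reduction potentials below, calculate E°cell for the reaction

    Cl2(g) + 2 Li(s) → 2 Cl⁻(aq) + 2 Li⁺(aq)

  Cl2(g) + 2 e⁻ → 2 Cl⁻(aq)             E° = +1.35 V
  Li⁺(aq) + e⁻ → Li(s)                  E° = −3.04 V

+4.39 V

Cl2(g) gains electrons, so the Cl₂/Cl⁻ couple is the cathode; the Li⁺/Li couple is the anode.
E°cell = E°(cathode) − E°(anode) = +1.35 − (−3.04) = +4.39 V.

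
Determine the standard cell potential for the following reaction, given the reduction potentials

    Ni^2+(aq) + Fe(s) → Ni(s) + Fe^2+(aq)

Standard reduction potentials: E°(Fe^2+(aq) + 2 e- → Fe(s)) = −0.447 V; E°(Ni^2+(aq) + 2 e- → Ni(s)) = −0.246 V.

Ni^2+(aq) gains electrons, so the Ni²⁺/Ni couple is the cathode; the Fe²⁺/Fe couple is the anode.
E°cell = E°(cathode) − E°(anode) = −0.246 − (−0.447) = +0.201 V.

+0.201 V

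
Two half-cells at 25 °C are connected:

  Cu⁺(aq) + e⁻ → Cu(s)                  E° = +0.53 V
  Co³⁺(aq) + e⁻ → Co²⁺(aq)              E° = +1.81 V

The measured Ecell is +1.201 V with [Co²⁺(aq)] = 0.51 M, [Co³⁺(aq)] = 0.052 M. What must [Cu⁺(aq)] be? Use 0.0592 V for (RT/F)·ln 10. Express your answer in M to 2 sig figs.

2.2 M

With Co³⁺/Co²⁺ at the cathode and Cu⁺/Cu at the anode, E°cell = +1.81 − (+0.53) = +1.28 V (n = 1).
Since E = E° − (0.0592/n)·log Q, log Q = n(E° − E)/0.0592 = 1.334.
Balancing electrons gives Co³⁺(aq) + Cu(s) → Co²⁺(aq) + Cu⁺(aq); thus Q = ([Co²⁺(aq)]·[Cu⁺(aq)]) / [Co³⁺(aq)].
Isolating [Cu⁺(aq)] in Q = 10^{1.334} yields log [Cu⁺(aq)] = 0.342, i.e. 2.2 M.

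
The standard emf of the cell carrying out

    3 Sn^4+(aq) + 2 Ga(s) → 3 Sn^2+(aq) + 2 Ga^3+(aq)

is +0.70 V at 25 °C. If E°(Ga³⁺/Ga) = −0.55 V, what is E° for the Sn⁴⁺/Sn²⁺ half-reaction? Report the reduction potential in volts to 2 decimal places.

In the reaction as written the Sn⁴⁺/Sn²⁺ couple is reduced (cathode) and Ga³⁺/Ga is oxidized (anode), so E°cell = E°(Sn⁴⁺/Sn²⁺) − E°(Ga³⁺/Ga).
E°(Sn⁴⁺/Sn²⁺) = E°cell + E°(anode) = +0.70 + (−0.55) = +0.15 V.

+0.15 V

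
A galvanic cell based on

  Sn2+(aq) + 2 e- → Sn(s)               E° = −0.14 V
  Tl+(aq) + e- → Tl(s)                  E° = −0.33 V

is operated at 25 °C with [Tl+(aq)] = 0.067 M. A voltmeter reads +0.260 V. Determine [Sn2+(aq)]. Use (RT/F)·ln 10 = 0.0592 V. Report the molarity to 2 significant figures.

With Sn²⁺/Sn at the cathode and Tl⁺/Tl at the anode, E°cell = −0.14 − (−0.33) = +0.19 V (n = 2).
Rearranging E = E° − (0.0592/n)·log Q gives log Q = 2(+0.19 − (+0.260))/0.0592 = −2.365.
For Sn2+(aq) + 2 Tl(s) → Sn(s) + 2 Tl+(aq), the reaction quotient is Q = [Tl+(aq)]^2 / [Sn2+(aq)].
Isolating [Sn2+(aq)] in Q = 10^{−2.365} yields log [Sn2+(aq)] = 0.017, i.e. 1.0 M.

1.0 M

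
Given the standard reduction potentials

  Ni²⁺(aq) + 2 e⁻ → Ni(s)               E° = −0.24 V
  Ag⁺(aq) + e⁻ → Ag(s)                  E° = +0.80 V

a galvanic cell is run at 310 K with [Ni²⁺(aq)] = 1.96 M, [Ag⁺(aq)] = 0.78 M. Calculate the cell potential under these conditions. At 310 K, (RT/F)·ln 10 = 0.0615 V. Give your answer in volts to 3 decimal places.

The Ag⁺/Ag couple has the more positive E°, so it is the cathode; Ni²⁺/Ni is the anode.
E°cell = +0.80 − (−0.24) = +1.04 V, with n = 2 electrons transferred.
For the overall reaction 2 Ag⁺(aq) + Ni(s) → 2 Ag(s) + Ni²⁺(aq), Q = [Ni²⁺(aq)] / [Ag⁺(aq)]^2 = 3.22, giving log Q = 0.508.
Applying E = E° − (RT ln10/nF)·log Q gives +1.04 − (0.0615/2)(0.508) = +1.024 V.

+1.024 V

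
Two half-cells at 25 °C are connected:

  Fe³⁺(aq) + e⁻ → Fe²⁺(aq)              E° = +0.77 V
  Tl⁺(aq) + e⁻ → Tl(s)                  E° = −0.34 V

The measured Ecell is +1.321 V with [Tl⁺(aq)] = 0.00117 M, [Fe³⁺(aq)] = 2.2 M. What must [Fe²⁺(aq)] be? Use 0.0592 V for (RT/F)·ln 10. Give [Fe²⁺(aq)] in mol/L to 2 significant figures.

With Fe³⁺/Fe²⁺ at the cathode and Tl⁺/Tl at the anode, E°cell = +0.77 − (−0.34) = +1.11 V (n = 1).
Since E = E° − (0.0592/n)·log Q, log Q = n(E° − E)/0.0592 = −3.564.
Balancing electrons gives Fe³⁺(aq) + Tl(s) → Fe²⁺(aq) + Tl⁺(aq); thus Q = ([Fe²⁺(aq)]·[Tl⁺(aq)]) / [Fe³⁺(aq)].
Isolating [Fe²⁺(aq)] in Q = 10^{−3.564} yields log [Fe²⁺(aq)] = −0.290, i.e. 0.51 M.

0.51 M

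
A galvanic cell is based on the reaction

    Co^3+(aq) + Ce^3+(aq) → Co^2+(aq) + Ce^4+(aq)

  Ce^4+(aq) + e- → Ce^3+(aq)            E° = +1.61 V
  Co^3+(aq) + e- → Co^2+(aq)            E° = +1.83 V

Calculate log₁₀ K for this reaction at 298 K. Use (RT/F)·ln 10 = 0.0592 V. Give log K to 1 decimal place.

The Co³⁺/Co²⁺ couple is reduced (cathode); E°cell = +1.83 − (+1.61) = +0.22 V with n = 1.
At equilibrium E = 0, so log K = nE°cell / 0.0592 = (1)(+0.22) / 0.0592 = 3.7.

log K = 3.7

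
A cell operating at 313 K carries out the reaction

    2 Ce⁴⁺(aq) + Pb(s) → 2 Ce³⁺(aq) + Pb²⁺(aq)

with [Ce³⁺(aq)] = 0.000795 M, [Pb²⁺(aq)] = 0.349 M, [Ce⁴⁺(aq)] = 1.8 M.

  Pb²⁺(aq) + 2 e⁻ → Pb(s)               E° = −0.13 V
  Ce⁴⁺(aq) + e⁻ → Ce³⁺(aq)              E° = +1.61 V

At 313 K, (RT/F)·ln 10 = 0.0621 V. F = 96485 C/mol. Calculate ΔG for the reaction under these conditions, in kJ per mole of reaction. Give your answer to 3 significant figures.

−379 kJ/mol

The standard cell potential is +1.61 − (−0.13) = +1.74 V, with n = 2 electrons in the balanced equation.
Here Q = ([Ce³⁺(aq)]^2·[Pb²⁺(aq)]) / [Ce⁴⁺(aq)]^2 = 6.81×10^−8 (log Q = −7.167), giving E = +1.74 − (0.0621/2)·(−7.167) = +1.9625 V.
Then ΔG = −nFE = −2 × 96485 × +1.9625 J/mol = −379 kJ/mol.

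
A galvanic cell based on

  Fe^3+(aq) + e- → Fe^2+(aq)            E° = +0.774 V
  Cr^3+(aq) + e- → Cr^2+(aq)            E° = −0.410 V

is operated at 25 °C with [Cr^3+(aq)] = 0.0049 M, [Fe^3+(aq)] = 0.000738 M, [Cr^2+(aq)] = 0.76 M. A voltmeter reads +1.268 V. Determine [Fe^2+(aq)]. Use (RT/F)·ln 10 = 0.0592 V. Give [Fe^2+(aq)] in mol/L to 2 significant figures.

0.0044 M

The Fe³⁺/Fe²⁺ couple has the larger reduction potential, so it is the cathode: E°cell = +0.774 − (−0.410) = +1.184 V and n = 1.
Rearranging E = E° − (0.0592/n)·log Q gives log Q = 1(+1.184 − (+1.268))/0.0592 = −1.419.
For Fe^3+(aq) + Cr^2+(aq) → Fe^2+(aq) + Cr^3+(aq), the reaction quotient is Q = ([Fe^2+(aq)]·[Cr^3+(aq)]) / ([Fe^3+(aq)]·[Cr^2+(aq)]).
Solving for the unknown gives log [Fe^2+(aq)] = −2.360, so [Fe^2+(aq)] ≈ 0.0044 M.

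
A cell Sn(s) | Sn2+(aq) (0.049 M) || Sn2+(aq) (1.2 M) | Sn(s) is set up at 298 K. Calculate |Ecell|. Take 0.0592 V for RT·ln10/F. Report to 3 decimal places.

For a concentration cell E°cell = 0, since both electrodes use the same couple.
The compartment with the higher Sn2+(aq) concentration (1.2 M) acts as the cathode; ions are reduced there and produced at the dilute (0.049 M) anode.
With n = 2, Ecell = −(0.0592/2)·log([dilute]/[conc]) = −(0.0592/2)·log(0.049/1.2) = +0.041 V.

0.041 V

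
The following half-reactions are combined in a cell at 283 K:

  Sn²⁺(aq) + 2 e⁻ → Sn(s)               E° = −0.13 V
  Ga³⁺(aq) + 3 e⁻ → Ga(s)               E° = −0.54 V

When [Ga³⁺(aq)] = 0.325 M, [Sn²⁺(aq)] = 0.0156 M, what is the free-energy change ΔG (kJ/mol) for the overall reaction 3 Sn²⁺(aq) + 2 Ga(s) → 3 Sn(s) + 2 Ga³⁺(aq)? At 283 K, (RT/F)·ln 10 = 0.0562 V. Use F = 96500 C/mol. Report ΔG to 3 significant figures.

−213 kJ/mol

With Sn²⁺/Sn reduced at the cathode, E°cell = −0.13 − (−0.54) = +0.41 V and n = 6.
The reaction quotient is [Ga³⁺(aq)]^2 / [Sn²⁺(aq)]^3 = 2.78×10^4; by Nernst, E = +0.41 − (0.0562/6)(4.444) = +0.3684 V.
Then ΔG = −nFE = −6 × 96500 × +0.3684 J/mol = −213 kJ/mol.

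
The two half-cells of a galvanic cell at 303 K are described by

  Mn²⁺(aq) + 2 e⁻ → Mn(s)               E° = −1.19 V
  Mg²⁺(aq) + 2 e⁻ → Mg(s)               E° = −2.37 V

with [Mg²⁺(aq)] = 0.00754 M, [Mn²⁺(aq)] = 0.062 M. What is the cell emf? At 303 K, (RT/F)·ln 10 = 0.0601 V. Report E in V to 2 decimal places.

The Mn²⁺/Mn couple has the more positive E°, so it is the cathode; Mg²⁺/Mg is the anode.
E°cell = −1.19 − (−2.37) = +1.18 V, with n = 2 electrons transferred.
For the overall reaction Mn²⁺(aq) + Mg(s) → Mn(s) + Mg²⁺(aq), Q = [Mg²⁺(aq)] / [Mn²⁺(aq)] = 0.122, giving log Q = −0.915.
E = E° − (0.0601/n)·log Q = +1.18 − (0.0601/2)(−0.915) = +1.21 V.

+1.21 V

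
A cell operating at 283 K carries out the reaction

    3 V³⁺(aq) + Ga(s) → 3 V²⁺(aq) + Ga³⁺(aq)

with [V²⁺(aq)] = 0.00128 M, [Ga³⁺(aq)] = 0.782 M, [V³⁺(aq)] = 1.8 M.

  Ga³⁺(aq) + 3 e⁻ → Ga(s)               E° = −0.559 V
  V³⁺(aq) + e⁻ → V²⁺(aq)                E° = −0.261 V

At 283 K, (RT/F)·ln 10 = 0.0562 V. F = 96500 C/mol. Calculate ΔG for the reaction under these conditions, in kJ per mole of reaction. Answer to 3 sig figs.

−138 kJ/mol

E°cell = −0.261 − (−0.559) = +0.298 V; the balanced reaction transfers n = 3 electrons.
The reaction quotient is ([V²⁺(aq)]^3·[Ga³⁺(aq)]) / [V³⁺(aq)]^3 = 2.81×10^−10; by Nernst, E = +0.298 − (0.0562/3)(−9.551) = +0.4769 V.
Finally ΔG = −nFE = −(3)(96500 C/mol)(+0.4769 V) = −138 kJ/mol.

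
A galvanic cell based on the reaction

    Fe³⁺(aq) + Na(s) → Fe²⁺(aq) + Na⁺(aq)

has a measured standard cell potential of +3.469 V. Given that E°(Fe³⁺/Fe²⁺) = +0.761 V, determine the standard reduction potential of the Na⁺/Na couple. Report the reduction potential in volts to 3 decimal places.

−2.708 V

In the reaction as written the Fe³⁺/Fe²⁺ couple is reduced (cathode) and Na⁺/Na is oxidized (anode), so E°cell = E°(Fe³⁺/Fe²⁺) − E°(Na⁺/Na).
E°(Na⁺/Na) = E°(cathode) − E°cell = +0.761 − (+3.469) = −2.708 V.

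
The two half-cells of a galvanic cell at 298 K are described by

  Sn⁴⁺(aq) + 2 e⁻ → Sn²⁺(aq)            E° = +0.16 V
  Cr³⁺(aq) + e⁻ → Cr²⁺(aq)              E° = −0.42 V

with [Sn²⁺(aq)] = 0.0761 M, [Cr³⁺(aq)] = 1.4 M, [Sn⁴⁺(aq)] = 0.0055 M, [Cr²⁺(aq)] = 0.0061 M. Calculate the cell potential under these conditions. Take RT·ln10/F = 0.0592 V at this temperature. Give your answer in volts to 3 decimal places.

Since E°(Sn⁴⁺/Sn²⁺) > E°(Cr³⁺/Cr²⁺), Sn⁴⁺/Sn²⁺ serves as the cathode.
E°cell = E°cat − E°an = +0.16 − (−0.42) = +0.58 V; n = 2.
The balanced reaction is Sn⁴⁺(aq) + 2 Cr²⁺(aq) → Sn²⁺(aq) + 2 Cr³⁺(aq), so Q = ([Sn²⁺(aq)]·[Cr³⁺(aq)]^2) / ([Sn⁴⁺(aq)]·[Cr²⁺(aq)]^2) = 7.29×10^5 and log Q = 5.863.
E = E° − (0.0592/n)·log Q = +0.58 − (0.0592/2)(5.863) = +0.406 V.

+0.406 V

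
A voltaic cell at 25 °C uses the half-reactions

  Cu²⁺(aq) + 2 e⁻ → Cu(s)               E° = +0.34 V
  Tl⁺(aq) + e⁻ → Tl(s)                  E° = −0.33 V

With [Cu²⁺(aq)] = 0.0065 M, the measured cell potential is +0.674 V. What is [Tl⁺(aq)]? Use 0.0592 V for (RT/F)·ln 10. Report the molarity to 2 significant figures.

The Cu²⁺/Cu couple has the larger reduction potential, so it is the cathode: E°cell = +0.34 − (−0.33) = +0.67 V and n = 2.
Since E = E° − (0.0592/n)·log Q, log Q = n(E° − E)/0.0592 = −0.135.
Balancing electrons gives Cu²⁺(aq) + 2 Tl(s) → Cu(s) + 2 Tl⁺(aq); thus Q = [Tl⁺(aq)]^2 / [Cu²⁺(aq)].
Solving for the unknown gives log [Tl⁺(aq)] = −1.161, so [Tl⁺(aq)] ≈ 0.069 M.

0.069 M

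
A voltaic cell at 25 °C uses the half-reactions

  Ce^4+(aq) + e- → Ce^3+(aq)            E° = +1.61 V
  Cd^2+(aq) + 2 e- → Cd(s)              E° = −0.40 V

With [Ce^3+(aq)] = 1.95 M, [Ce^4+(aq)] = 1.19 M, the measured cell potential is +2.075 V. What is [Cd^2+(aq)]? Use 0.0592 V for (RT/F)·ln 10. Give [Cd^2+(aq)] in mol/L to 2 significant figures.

0.0024 M

With Ce⁴⁺/Ce³⁺ at the cathode and Cd²⁺/Cd at the anode, E°cell = +1.61 − (−0.40) = +2.01 V (n = 2).
From the Nernst equation, log Q = n(E° − E)/0.0592 = 2·(+2.01 − (+2.075))/0.0592 = −2.196.
The balanced reaction is 2 Ce^4+(aq) + Cd(s) → 2 Ce^3+(aq) + Cd^2+(aq), so Q = ([Ce^3+(aq)]^2·[Cd^2+(aq)]) / [Ce^4+(aq)]^2.
Substituting the known concentrations and solving, log [Cd^2+(aq)] = −2.625 and [Cd^2+(aq)] = 0.0024 M.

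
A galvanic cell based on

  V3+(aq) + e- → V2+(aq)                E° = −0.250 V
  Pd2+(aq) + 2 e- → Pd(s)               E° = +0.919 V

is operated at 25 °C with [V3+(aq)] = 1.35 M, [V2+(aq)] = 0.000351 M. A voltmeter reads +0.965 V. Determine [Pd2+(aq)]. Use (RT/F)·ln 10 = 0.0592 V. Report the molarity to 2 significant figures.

1.9 M

Pd²⁺/Pd is the cathode (higher E°); E°cell = +0.919 − (−0.250) = +1.169 V with n = 2.
From the Nernst equation, log Q = n(E° − E)/0.0592 = 2·(+1.169 − (+0.965))/0.0592 = 6.892.
Balancing electrons gives Pd2+(aq) + 2 V2+(aq) → Pd(s) + 2 V3+(aq); thus Q = [V3+(aq)]^2 / ([Pd2+(aq)]·[V2+(aq)]^2).
Isolating [Pd2+(aq)] in Q = 10^{6.892} yields log [Pd2+(aq)] = 0.278, i.e. 1.9 M.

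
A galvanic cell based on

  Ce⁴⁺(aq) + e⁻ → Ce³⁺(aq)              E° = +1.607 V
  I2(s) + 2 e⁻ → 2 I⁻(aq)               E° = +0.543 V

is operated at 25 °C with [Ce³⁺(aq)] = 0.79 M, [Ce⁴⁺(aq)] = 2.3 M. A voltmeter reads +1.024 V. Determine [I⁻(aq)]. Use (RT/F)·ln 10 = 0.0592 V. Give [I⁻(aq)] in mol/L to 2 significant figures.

0.072 M

With Ce⁴⁺/Ce³⁺ at the cathode and I₂/I⁻ at the anode, E°cell = +1.607 − (+0.543) = +1.064 V (n = 2).
Since E = E° − (0.0592/n)·log Q, log Q = n(E° − E)/0.0592 = 1.351.
Balancing electrons gives 2 Ce⁴⁺(aq) + 2 I⁻(aq) → 2 Ce³⁺(aq) + I2(s); thus Q = [Ce³⁺(aq)]^2 / ([Ce⁴⁺(aq)]^2·[I⁻(aq)]^2).
Isolating [I⁻(aq)] in Q = 10^{1.351} yields log [I⁻(aq)] = −1.140, i.e. 0.072 M.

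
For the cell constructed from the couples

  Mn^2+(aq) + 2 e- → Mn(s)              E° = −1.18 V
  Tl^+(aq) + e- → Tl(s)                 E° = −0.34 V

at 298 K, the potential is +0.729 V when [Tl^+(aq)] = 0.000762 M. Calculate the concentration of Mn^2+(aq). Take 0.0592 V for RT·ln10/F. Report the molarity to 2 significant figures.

0.0033 M

Tl⁺/Tl is the cathode (higher E°); E°cell = −0.34 − (−1.18) = +0.84 V with n = 2.
Rearranging E = E° − (0.0592/n)·log Q gives log Q = 2(+0.84 − (+0.729))/0.0592 = 3.750.
For 2 Tl^+(aq) + Mn(s) → 2 Tl(s) + Mn^2+(aq), the reaction quotient is Q = [Mn^2+(aq)] / [Tl^+(aq)]^2.
Solving for the unknown gives log [Mn^2+(aq)] = −2.486, so [Mn^2+(aq)] ≈ 0.0033 M.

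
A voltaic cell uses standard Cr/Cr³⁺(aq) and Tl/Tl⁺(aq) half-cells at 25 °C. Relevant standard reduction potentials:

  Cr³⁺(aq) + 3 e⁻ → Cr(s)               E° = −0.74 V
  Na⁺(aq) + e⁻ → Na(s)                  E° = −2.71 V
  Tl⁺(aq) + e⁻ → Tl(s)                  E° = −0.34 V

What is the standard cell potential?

The Tl⁺/Tl couple has the higher E°, so Tl ion is reduced (cathode) and Cr is oxidized (anode).
E°cell = E°(cathode) − E°(anode) = −0.34 − (−0.74) = +0.40 V.

+0.40 V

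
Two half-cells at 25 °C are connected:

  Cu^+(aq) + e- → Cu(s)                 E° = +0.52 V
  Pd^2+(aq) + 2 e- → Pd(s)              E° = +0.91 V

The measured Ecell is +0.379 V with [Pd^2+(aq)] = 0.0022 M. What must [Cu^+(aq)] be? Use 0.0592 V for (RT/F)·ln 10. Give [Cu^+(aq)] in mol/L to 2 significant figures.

0.072 M

The Pd²⁺/Pd couple has the larger reduction potential, so it is the cathode: E°cell = +0.91 − (+0.52) = +0.39 V and n = 2.
Since E = E° − (0.0592/n)·log Q, log Q = n(E° − E)/0.0592 = 0.372.
The balanced reaction is Pd^2+(aq) + 2 Cu(s) → Pd(s) + 2 Cu^+(aq), so Q = [Cu^+(aq)]^2 / [Pd^2+(aq)].
Solving for the unknown gives log [Cu^+(aq)] = −1.143, so [Cu^+(aq)] ≈ 0.072 M.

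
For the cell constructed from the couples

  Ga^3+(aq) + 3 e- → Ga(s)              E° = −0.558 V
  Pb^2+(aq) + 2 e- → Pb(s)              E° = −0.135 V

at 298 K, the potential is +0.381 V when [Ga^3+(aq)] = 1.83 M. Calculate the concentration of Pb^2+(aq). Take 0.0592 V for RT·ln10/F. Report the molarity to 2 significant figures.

The Pb²⁺/Pb couple has the larger reduction potential, so it is the cathode: E°cell = −0.135 − (−0.558) = +0.423 V and n = 6.
Rearranging E = E° − (0.0592/n)·log Q gives log Q = 6(+0.423 − (+0.381))/0.0592 = 4.257.
For 3 Pb^2+(aq) + 2 Ga(s) → 3 Pb(s) + 2 Ga^3+(aq), the reaction quotient is Q = [Ga^3+(aq)]^2 / [Pb^2+(aq)]^3.
Solving for the unknown gives log [Pb^2+(aq)] = −1.244, so [Pb^2+(aq)] ≈ 0.057 M.

0.057 M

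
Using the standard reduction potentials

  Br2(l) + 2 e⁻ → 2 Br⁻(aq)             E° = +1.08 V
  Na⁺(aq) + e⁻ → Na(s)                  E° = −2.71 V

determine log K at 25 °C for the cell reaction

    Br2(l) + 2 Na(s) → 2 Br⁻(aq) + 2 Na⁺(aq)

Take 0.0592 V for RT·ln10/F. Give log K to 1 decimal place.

log K = 128.0

The Br₂/Br⁻ couple is reduced (cathode); E°cell = +1.08 − (−2.71) = +3.79 V with n = 2.
At equilibrium E = 0, so log K = nE°cell / 0.0592 = (2)(+3.79) / 0.0592 = 128.0.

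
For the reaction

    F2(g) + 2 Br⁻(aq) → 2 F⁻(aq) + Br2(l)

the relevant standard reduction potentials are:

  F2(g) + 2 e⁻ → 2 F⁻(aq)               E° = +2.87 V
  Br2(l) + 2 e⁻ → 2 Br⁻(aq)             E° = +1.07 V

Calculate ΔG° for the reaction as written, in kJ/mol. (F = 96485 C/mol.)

−347 kJ/mol

In the reaction as written F2(g) is reduced, so the F₂/F⁻ couple is the cathode and Br₂/Br⁻ is the anode.
E°cell = +2.87 − (+1.07) = +1.80 V; balancing electrons gives n = 2.
ΔG° = −nFE°cell = −(2)(96485)(+1.80) J/mol = −347 kJ/mol.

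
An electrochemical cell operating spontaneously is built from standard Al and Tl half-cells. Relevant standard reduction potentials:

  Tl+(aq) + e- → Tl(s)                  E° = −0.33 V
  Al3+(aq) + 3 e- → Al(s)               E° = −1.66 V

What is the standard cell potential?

Of the two couples in this cell, the one with the more positive reduction potential is reduced at the cathode: here that is Tl⁺/Tl (−0.33 V); Al³⁺/Al (−1.66 V) is the anode.
E°cell = E°(cathode) − E°(anode) = −0.33 − (−1.66) = +1.33 V.

+1.33 V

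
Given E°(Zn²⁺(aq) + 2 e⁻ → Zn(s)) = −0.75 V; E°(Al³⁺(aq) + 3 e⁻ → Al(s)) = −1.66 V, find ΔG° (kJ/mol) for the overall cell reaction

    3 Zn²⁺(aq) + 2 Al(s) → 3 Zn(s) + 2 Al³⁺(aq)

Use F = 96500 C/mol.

In the reaction as written Zn²⁺(aq) is reduced, so the Zn²⁺/Zn couple is the cathode and Al³⁺/Al is the anode.
E°cell = −0.75 − (−1.66) = +0.91 V; balancing electrons gives n = 6.
ΔG° = −nFE°cell = −(6)(96500)(+0.91) J/mol = −527 kJ/mol.

−527 kJ/mol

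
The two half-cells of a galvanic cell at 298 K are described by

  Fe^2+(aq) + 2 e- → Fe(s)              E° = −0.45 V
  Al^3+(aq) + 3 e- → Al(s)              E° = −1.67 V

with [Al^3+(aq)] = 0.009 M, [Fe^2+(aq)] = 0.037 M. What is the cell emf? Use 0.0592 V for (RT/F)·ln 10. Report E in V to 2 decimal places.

Fe²⁺/Fe is reduced (cathode, E° = −0.45 V) and Al³⁺/Al is oxidized (anode).
E°cell = E°cat − E°an = −0.45 − (−1.67) = +1.22 V; n = 6.
The balanced reaction is 3 Fe^2+(aq) + 2 Al(s) → 3 Fe(s) + 2 Al^3+(aq), so Q = [Al^3+(aq)]^2 / [Fe^2+(aq)]^3 = 1.6 and log Q = 0.204.
By the Nernst equation, E = +1.22 − (0.0592/6)·(0.204) = +1.22 V.

+1.22 V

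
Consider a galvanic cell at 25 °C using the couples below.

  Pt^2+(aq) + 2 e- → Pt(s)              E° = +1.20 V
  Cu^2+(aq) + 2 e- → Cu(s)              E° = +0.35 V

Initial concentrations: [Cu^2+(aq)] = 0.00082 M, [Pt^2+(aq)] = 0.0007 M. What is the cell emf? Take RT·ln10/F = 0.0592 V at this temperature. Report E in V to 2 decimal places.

Pt²⁺/Pt is reduced (cathode, E° = +1.20 V) and Cu²⁺/Cu is oxidized (anode).
E°cell = E°cat − E°an = +1.20 − (+0.35) = +0.85 V; n = 2.
The balanced reaction is Pt^2+(aq) + Cu(s) → Pt(s) + Cu^2+(aq), so Q = [Cu^2+(aq)] / [Pt^2+(aq)] = 1.17 and log Q = 0.069.
E = E° − (0.0592/n)·log Q = +0.85 − (0.0592/2)(0.069) = +0.85 V.

+0.85 V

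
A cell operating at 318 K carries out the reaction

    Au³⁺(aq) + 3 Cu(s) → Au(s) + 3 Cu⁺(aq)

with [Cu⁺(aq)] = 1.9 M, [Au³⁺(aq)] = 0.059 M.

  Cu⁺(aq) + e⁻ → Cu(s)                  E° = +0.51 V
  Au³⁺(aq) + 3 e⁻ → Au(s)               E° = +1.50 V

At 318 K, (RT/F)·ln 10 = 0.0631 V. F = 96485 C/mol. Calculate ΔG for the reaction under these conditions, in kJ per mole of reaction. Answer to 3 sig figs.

The standard cell potential is +1.50 − (+0.51) = +0.99 V, with n = 3 electrons in the balanced equation.
Here Q = [Cu⁺(aq)]^3 / [Au³⁺(aq)] = 116 (log Q = 2.065), giving E = +0.99 − (0.0631/3)·(2.065) = +0.9466 V.
ΔG = −nFE = −(3)(96485)(+0.9466) J/mol = −274 kJ/mol.

−274 kJ/mol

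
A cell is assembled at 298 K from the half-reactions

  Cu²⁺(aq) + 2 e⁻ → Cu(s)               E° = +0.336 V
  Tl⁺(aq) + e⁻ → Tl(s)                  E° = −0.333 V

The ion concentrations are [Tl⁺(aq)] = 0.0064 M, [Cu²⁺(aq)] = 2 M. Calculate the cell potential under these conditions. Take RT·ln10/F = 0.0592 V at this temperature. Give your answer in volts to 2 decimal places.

+0.81 V

The Cu²⁺/Cu couple has the more positive E°, so it is the cathode; Tl⁺/Tl is the anode.
E°cell = E°cat − E°an = +0.336 − (−0.333) = +0.669 V; n = 2.
Balancing gives Cu²⁺(aq) + 2 Tl(s) → Cu(s) + 2 Tl⁺(aq); hence Q = [Tl⁺(aq)]^2 / [Cu²⁺(aq)] = 2.05×10^−5 (log Q = −4.689).
Applying E = E° − (RT ln10/nF)·log Q gives +0.669 − (0.0592/2)(−4.689) = +0.81 V.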